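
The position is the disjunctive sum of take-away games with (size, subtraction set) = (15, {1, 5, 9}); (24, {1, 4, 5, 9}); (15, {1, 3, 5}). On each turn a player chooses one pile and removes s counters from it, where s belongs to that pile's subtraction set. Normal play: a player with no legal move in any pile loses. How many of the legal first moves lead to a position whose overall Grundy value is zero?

0

Pile A, S = {1, 5, 9}:
G(0) = 0
G(1) = mex{0} = 1
G(2) = mex{1} = 0
G(3) = mex{0} = 1
G(4) = mex{1} = 0
G(5) = mex{0,0} = 1
G(6) = mex{1,1} = 0
G(7) = mex{0,0} = 1
G(8) = mex{1,1} = 0
G(9) = mex{0,0,0} = 1
G(10) = mex{1,1,1} = 0
G(11) = mex{0,0,0} = 1
G(12) = mex{1,1,1} = 0
G(13) = mex{0,0,0} = 1
G(14) = mex{1,1,1} = 0
G(15) = mex{0,0,0} = 1
G_A(15) = 1.
Pile B, S = {1, 4, 5, 9}:
G(0) = 0
G(1) = mex{0} = 1
G(2) = mex{1} = 0
G(3) = mex{0} = 1
G(4) = mex{1,0} = 2
G(5) = mex{2,1,0} = 3
G(6) = mex{3,0,1} = 2
G(7) = mex{2,1,0} = 3
G(8) = mex{3,2,1} = 0
G(9) = mex{0,3,2,0} = 1
G(10) = mex{1,2,3,1} = 0
G(11) = mex{0,3,2,0} = 1
G(12) = mex{1,0,3,1} = 2
G(13) = mex{2,1,0,2} = 3
G(14) = mex{3,0,1,3} = 2
G(15) = mex{2,1,0,2} = 3
G(16) = mex{3,2,1,3} = 0
G(17) = mex{0,3,2,0} = 1
G(18) = mex{1,2,3,1} = 0
G(19) = mex{0,3,2,0} = 1
G(20) = mex{1,0,3,1} = 2
G(21) = mex{2,1,0,2} = 3
G(22) = mex{3,0,1,3} = 2
G(23) = mex{2,1,0,2} = 3
G(24) = mex{3,2,1,3} = 0
G_B(24) = 0.
Pile C, S = {1, 3, 5}:
G(0) = 0
G(1) = mex{0} = 1
G(2) = mex{1} = 0
G(3) = mex{0,0} = 1
G(4) = mex{1,1} = 0
G(5) = mex{0,0,0} = 1
G(6) = mex{1,1,1} = 0
G(7) = mex{0,0,0} = 1
G(8) = mex{1,1,1} = 0
G(9) = mex{0,0,0} = 1
G(10) = mex{1,1,1} = 0
G(11) = mex{0,0,0} = 1
G(12) = mex{1,1,1} = 0
G(13) = mex{0,0,0} = 1
G(14) = mex{1,1,1} = 0
G(15) = mex{0,0,0} = 1
G_C(15) = 1.
Combined Grundy value = 1 ⊕ 0 ⊕ 1 = 0.
A winning move leaves total XOR = 0, i.e. changes one component's Grundy value g to g ⊕ X where X is the current total.
Pile A: target g' = 1⊕0 = 1, but every legal move changes the Grundy value (mex property), so 0 moves.
Pile B: target g' = 0⊕0 = 0, but every legal move changes the Grundy value (mex property), so 0 moves.
Pile C: target g' = 1⊕0 = 1, but every legal move changes the Grundy value (mex property), so 0 moves.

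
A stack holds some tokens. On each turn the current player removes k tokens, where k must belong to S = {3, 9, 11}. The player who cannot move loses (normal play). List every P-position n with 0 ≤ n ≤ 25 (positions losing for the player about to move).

G(0) = 0
G(1) = mex{} = 0
G(2) = mex{} = 0
G(3) = mex{0} = 1
G(4) = mex{0} = 1
G(5) = mex{0} = 1
G(6) = mex{1} = 0
G(7) = mex{1} = 0
G(8) = mex{1} = 0
G(9) = mex{0,0} = 1
G(10) = mex{0,0} = 1
G(11) = mex{0,0,0} = 1
G(12) = mex{1,1,0} = 2
G(13) = mex{1,1,0} = 2
G(14) = mex{1,1,1} = 0
G(15) = mex{2,0,1} = 3
G(16) = mex{2,0,1} = 3
G(17) = mex{0,0,0} = 1
G(18) = mex{3,1,0} = 2
G(19) = mex{3,1,0} = 2
G(20) = mex{1,1,1} = 0
G(21) = mex{2,2,1} = 0
G(22) = mex{2,2,1} = 0
G(23) = mex{0,0,2} = 1
G(24) = mex{0,3,2} = 1
G(25) = mex{0,3,0} = 1
P-positions are exactly the n with G(n) = 0.

0, 1, 2, 6, 7, 8, 14, 20, 21, 22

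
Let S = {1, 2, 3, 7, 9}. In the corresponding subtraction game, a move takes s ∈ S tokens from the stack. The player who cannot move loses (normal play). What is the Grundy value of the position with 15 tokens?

G(0) = 0
G(1) = mex{0} = 1
G(2) = mex{1,0} = 2
G(3) = mex{2,1,0} = 3
G(4) = mex{3,2,1} = 0
G(5) = mex{0,3,2} = 1
G(6) = mex{1,0,3} = 2
G(7) = mex{2,1,0,0} = 3
G(8) = mex{3,2,1,1} = 0
G(9) = mex{0,3,2,2,0} = 1
G(10) = mex{1,0,3,3,1} = 2
G(11) = mex{2,1,0,0,2} = 3
G(12) = mex{3,2,1,1,3} = 0
G(13) = mex{0,3,2,2,0} = 1
G(14) = mex{1,0,3,3,1} = 2
G(15) = mex{2,1,0,0,2} = 3

3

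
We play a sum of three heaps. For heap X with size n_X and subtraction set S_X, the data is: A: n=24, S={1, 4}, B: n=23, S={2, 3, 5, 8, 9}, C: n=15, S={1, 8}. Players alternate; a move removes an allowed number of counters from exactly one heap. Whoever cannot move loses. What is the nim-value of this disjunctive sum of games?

6

Heap A, S = {1, 4}:
n :  0  1  2  3  4  5  6  7  8  9 10 11 12 13 14 15 16 17 18 19 20 21 22 23 24
G :  0  1  0  1  2  0  1  0  1  2  0  1  0  1  2  0  1  0  1  2  0  1  0  1  2
G_A(24) = 2.
Heap B, S = {2, 3, 5, 8, 9}:
G(0) = 0
G(1) = mex{} = 0
G(2) = mex{0} = 1
G(3) = mex{0,0} = 1
G(4) = mex{1,0} = 2
G(5) = mex{1,1,0} = 2
G(6) = mex{2,1,0} = 3
G(7) = mex{2,2,1} = 0
G(8) = mex{3,2,1,0} = 4
G(9) = mex{0,3,2,0,0} = 1
G(10) = mex{4,0,2,1,0} = 3
G(11) = mex{1,4,3,1,1} = 0
G(12) = mex{3,1,0,2,1} = 4
G(13) = mex{0,3,4,2,2} = 1
G(14) = mex{4,0,1,3,2} = 5
G(15) = mex{1,4,3,0,3} = 2
G(16) = mex{5,1,0,4,0} = 2
G(17) = mex{2,5,4,1,4} = 0
G(18) = mex{2,2,1,3,1} = 0
G(19) = mex{0,2,5,0,3} = 1
G(20) = mex{0,0,2,4,0} = 1
G(21) = mex{1,0,2,1,4} = 3
G(22) = mex{1,1,0,5,1} = 2
G(23) = mex{3,1,0,2,5} = 4
G_B(23) = 4.
Heap C, S = {1, 8}:
G(0) = 0
G(1) = mex{0} = 1
G(2) = mex{1} = 0
G(3) = mex{0} = 1
G(4) = mex{1} = 0
G(5) = mex{0} = 1
G(6) = mex{1} = 0
G(7) = mex{0} = 1
G(8) = mex{1,0} = 2
G(9) = mex{2,1} = 0
G(10) = mex{0,0} = 1
G(11) = mex{1,1} = 0
G(12) = mex{0,0} = 1
G(13) = mex{1,1} = 0
G(14) = mex{0,0} = 1
G(15) = mex{1,1} = 0
G_C(15) = 0.
Combined Grundy value = 2 ⊕ 4 ⊕ 0 = 6.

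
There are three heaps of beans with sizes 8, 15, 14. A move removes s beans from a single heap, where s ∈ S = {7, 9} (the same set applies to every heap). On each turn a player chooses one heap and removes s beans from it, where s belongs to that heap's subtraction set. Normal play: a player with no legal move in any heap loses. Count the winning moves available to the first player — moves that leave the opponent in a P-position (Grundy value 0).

All heaps use S = {7, 9}:
G(0) = 0
G(1) = mex{} = 0
G(2) = mex{} = 0
G(3) = mex{} = 0
G(4) = mex{} = 0
G(5) = mex{} = 0
G(6) = mex{} = 0
G(7) = mex{0} = 1
G(8) = mex{0} = 1
G(9) = mex{0,0} = 1
G(10) = mex{0,0} = 1
G(11) = mex{0,0} = 1
G(12) = mex{0,0} = 1
G(13) = mex{0,0} = 1
G(14) = mex{1,0} = 2
G(15) = mex{1,0} = 2
Heap A: G(8) = 1.
Heap B: G(15) = 2.
Heap C: G(14) = 2.
Combined Grundy value = 1 ⊕ 2 ⊕ 2 = 1.
A winning move leaves total XOR = 0, i.e. changes one component's Grundy value g to g ⊕ X where X is the current total.
Heap A: need g' = 1⊕1 = 0. Options: 8−7→G=0. Hits: 1.
Heap B: need g' = 2⊕1 = 3. Options: 15−7→G=1, 15−9→G=0. Hits: 0.
Heap C: need g' = 2⊕1 = 3. Options: 14−7→G=1, 14−9→G=0. Hits: 0.

1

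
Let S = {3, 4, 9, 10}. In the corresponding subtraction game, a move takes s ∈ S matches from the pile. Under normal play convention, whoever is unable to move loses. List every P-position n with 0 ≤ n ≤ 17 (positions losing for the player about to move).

0, 1, 2, 7, 8, 13, 14, 15

G(0) = 0
G(1) = mex{} = 0
G(2) = mex{} = 0
G(3) = mex{0} = 1
G(4) = mex{0,0} = 1
G(5) = mex{0,0} = 1
G(6) = mex{1,0} = 2
G(7) = mex{1,1} = 0
G(8) = mex{1,1} = 0
G(9) = mex{2,1,0} = 3
G(10) = mex{0,2,0,0} = 1
G(11) = mex{0,0,0,0} = 1
G(12) = mex{3,0,1,0} = 2
G(13) = mex{1,3,1,1} = 0
G(14) = mex{1,1,1,1} = 0
G(15) = mex{2,1,2,1} = 0
G(16) = mex{0,2,0,2} = 1
G(17) = mex{0,0,0,0} = 1
P-positions are exactly the n with G(n) = 0.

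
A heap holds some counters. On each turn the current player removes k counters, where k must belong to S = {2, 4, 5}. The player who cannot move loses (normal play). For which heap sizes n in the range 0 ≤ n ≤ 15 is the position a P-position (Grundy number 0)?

0, 1, 7, 8, 14, 15

G(0) = 0
G(1) = mex{} = 0
G(2) = mex{0} = 1
G(3) = mex{0} = 1
G(4) = mex{1,0} = 2
G(5) = mex{1,0,0} = 2
G(6) = mex{2,1,0} = 3
G(7) = mex{2,1,1} = 0
G(8) = mex{3,2,1} = 0
G(9) = mex{0,2,2} = 1
G(10) = mex{0,3,2} = 1
G(11) = mex{1,0,3} = 2
G(12) = mex{1,0,0} = 2
G(13) = mex{2,1,0} = 3
G(14) = mex{2,1,1} = 0
G(15) = mex{3,2,1} = 0
P-positions are exactly the n with G(n) = 0.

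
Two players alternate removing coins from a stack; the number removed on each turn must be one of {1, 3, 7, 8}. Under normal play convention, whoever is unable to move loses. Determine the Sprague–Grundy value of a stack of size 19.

0

n :  0  1  2  3  4  5  6  7  8  9 10 11 12 13 14 15 16 17 18 19
G :  0  1  0  1  0  1  0  1  2  3  2  3  2  3  2  0  1  0  1  0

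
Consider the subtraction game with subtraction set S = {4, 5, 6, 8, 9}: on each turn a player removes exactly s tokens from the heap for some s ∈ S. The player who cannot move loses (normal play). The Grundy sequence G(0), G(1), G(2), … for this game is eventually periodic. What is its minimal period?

G(0) = 0
G(1) = mex{} = 0
G(2) = mex{} = 0
G(3) = mex{} = 0
G(4) = mex{0} = 1
G(5) = mex{0,0} = 1
G(6) = mex{0,0,0} = 1
G(7) = mex{0,0,0} = 1
G(8) = mex{1,0,0,0} = 2
G(9) = mex{1,1,0,0,0} = 2
G(10) = mex{1,1,1,0,0} = 2
G(11) = mex{1,1,1,0,0} = 2
G(12) = mex{2,1,1,1,0} = 3
G(13) = mex{2,2,1,1,1} = 0
G(14) = mex{2,2,2,1,1} = 0
G(15) = mex{2,2,2,1,1} = 0
G(16) = mex{3,2,2,2,1} = 0
G(17) = mex{0,3,2,2,2} = 1
G(18) = mex{0,0,3,2,2} = 1
G(19) = mex{0,0,0,2,2} = 1
G(20) = mex{0,0,0,3,2} = 1
G(21) = mex{1,0,0,0,3} = 2
G(22) = mex{1,1,0,0,0} = 2
G(23) = mex{1,1,1,0,0} = 2
G(24) = mex{1,1,1,0,0} = 2
G(25) = mex{2,1,1,1,0} = 3
G(26) = mex{2,2,1,1,1} = 0
G(27) = mex{2,2,2,1,1} = 0
G(n+13) = G(n) holds for n = 0,…,8 (a full window of length max(S) = 9), so the sequence is purely periodic with period 13.

13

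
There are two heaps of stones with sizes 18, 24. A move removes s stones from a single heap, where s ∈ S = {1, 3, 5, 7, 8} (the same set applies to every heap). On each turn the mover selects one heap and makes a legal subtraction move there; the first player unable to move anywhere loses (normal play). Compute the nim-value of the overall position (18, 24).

All heaps use S = {1, 3, 5, 7, 8}:
n :  0  1  2  3  4  5  6  7  8  9 10 11 12 13 14 15 16 17 18 19 20 21 22 23 24
G :  0  1  0  1  0  1  0  1  2  3  2  3  2  3  2  0  1  0  1  0  1  0  1  2  3
Heap A: G(18) = 1.
Heap B: G(24) = 3.
Combined Grundy value = 1 ⊕ 3 = 2.

2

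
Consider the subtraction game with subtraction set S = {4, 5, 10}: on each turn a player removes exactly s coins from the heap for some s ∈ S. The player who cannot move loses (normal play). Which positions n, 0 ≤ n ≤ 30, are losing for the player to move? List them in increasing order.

0, 1, 2, 3, 9, 15, 16, 17, 18, 24, 30

G(0) = 0
G(1) = mex{} = 0
G(2) = mex{} = 0
G(3) = mex{} = 0
G(4) = mex{0} = 1
G(5) = mex{0,0} = 1
G(6) = mex{0,0} = 1
G(7) = mex{0,0} = 1
G(8) = mex{1,0} = 2
G(9) = mex{1,1} = 0
G(10) = mex{1,1,0} = 2
G(11) = mex{1,1,0} = 2
G(12) = mex{2,1,0} = 3
G(13) = mex{0,2,0} = 1
G(14) = mex{2,0,1} = 3
G(15) = mex{2,2,1} = 0
G(16) = mex{3,2,1} = 0
G(17) = mex{1,3,1} = 0
G(18) = mex{3,1,2} = 0
G(19) = mex{0,3,0} = 1
G(20) = mex{0,0,2} = 1
G(21) = mex{0,0,2} = 1
G(22) = mex{0,0,3} = 1
G(23) = mex{1,0,1} = 2
G(24) = mex{1,1,3} = 0
G(25) = mex{1,1,0} = 2
G(26) = mex{1,1,0} = 2
G(27) = mex{2,1,0} = 3
G(28) = mex{0,2,0} = 1
G(29) = mex{2,0,1} = 3
G(30) = mex{2,2,1} = 0
P-positions are exactly the n with G(n) = 0.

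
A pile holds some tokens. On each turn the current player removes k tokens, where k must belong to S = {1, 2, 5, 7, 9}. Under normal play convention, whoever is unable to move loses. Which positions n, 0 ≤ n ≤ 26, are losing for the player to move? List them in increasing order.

n :  0  1  2  3  4  5  6  7  8  9 10 11 12 13 14 15 16 17 18 19 20 21 22 23 24 25 26
G :  0  1  2  0  1  2  0  1  2  3  4  5  3  4  0  1  2  0  1  2  0  1  2  3  4  5  3
P-positions are exactly the n with G(n) = 0.

0, 3, 6, 14, 17, 20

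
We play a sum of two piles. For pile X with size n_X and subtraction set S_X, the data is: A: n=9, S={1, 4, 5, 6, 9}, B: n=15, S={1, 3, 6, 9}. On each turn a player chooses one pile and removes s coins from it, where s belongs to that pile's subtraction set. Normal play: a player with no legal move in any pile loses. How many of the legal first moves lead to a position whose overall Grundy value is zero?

1

Pile A, S = {1, 4, 5, 6, 9}:
G(0) = 0
G(1) = mex{0} = 1
G(2) = mex{1} = 0
G(3) = mex{0} = 1
G(4) = mex{1,0} = 2
G(5) = mex{2,1,0} = 3
G(6) = mex{3,0,1,0} = 2
G(7) = mex{2,1,0,1} = 3
G(8) = mex{3,2,1,0} = 4
G(9) = mex{4,3,2,1,0} = 5
G_A(9) = 5.
Pile B, S = {1, 3, 6, 9}:
G(0) = 0
G(1) = mex{0} = 1
G(2) = mex{1} = 0
G(3) = mex{0,0} = 1
G(4) = mex{1,1} = 0
G(5) = mex{0,0} = 1
G(6) = mex{1,1,0} = 2
G(7) = mex{2,0,1} = 3
G(8) = mex{3,1,0} = 2
G(9) = mex{2,2,1,0} = 3
G(10) = mex{3,3,0,1} = 2
G(11) = mex{2,2,1,0} = 3
G(12) = mex{3,3,2,1} = 0
G(13) = mex{0,2,3,0} = 1
G(14) = mex{1,3,2,1} = 0
G(15) = mex{0,0,3,2} = 1
G_B(15) = 1.
Combined Grundy value = 5 ⊕ 1 = 4.
A winning move leaves total XOR = 0, i.e. changes one component's Grundy value g to g ⊕ X where X is the current total.
Pile A: need g' = 5⊕4 = 1. Options: 9−1→G=4, 9−4→G=3, 9−5→G=2, 9−6→G=1, 9−9→G=0. Hits: 1.
Pile B: need g' = 1⊕4 = 5. Options: 15−1→G=0, 15−3→G=0, 15−6→G=3, 15−9→G=2. Hits: 0.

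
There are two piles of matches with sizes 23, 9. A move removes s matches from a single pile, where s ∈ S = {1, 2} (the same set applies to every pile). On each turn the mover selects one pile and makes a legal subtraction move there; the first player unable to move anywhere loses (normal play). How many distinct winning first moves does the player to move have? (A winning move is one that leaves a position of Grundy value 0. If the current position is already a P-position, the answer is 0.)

All piles use S = {1, 2}:
G(0) = 0
G(1) = mex{0} = 1
G(2) = mex{1,0} = 2
G(3) = mex{2,1} = 0
G(4) = mex{0,2} = 1
G(5) = mex{1,0} = 2
G(6) = mex{2,1} = 0
G(7) = mex{0,2} = 1
G(8) = mex{1,0} = 2
G(9) = mex{2,1} = 0
G(10) = mex{0,2} = 1
G(11) = mex{1,0} = 2
G(12) = mex{2,1} = 0
G(13) = mex{0,2} = 1
G(14) = mex{1,0} = 2
G(15) = mex{2,1} = 0
G(16) = mex{0,2} = 1
G(17) = mex{1,0} = 2
G(18) = mex{2,1} = 0
G(19) = mex{0,2} = 1
G(20) = mex{1,0} = 2
G(21) = mex{2,1} = 0
G(22) = mex{0,2} = 1
G(23) = mex{1,0} = 2
Pile A: G(23) = 2.
Pile B: G(9) = 0.
Combined Grundy value = 2 ⊕ 0 = 2.
A winning move leaves total XOR = 0, i.e. changes one component's Grundy value g to g ⊕ X where X is the current total.
Pile A: need g' = 2⊕2 = 0. Options: 23−1→G=1, 23−2→G=0. Hits: 1.
Pile B: need g' = 0⊕2 = 2. Options: 9−1→G=2, 9−2→G=1. Hits: 1.

2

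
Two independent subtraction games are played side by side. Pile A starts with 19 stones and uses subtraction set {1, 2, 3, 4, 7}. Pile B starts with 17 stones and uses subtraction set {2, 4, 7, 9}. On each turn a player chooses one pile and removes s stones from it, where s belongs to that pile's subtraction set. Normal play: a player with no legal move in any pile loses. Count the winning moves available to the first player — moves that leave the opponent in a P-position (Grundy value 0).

Pile A, S = {1, 2, 3, 4, 7}:
G(0) = 0
G(1) = mex{0} = 1
G(2) = mex{1,0} = 2
G(3) = mex{2,1,0} = 3
G(4) = mex{3,2,1,0} = 4
G(5) = mex{4,3,2,1} = 0
G(6) = mex{0,4,3,2} = 1
G(7) = mex{1,0,4,3,0} = 2
G(8) = mex{2,1,0,4,1} = 3
G(9) = mex{3,2,1,0,2} = 4
G(10) = mex{4,3,2,1,3} = 0
G(11) = mex{0,4,3,2,4} = 1
G(12) = mex{1,0,4,3,0} = 2
G(13) = mex{2,1,0,4,1} = 3
G(14) = mex{3,2,1,0,2} = 4
G(15) = mex{4,3,2,1,3} = 0
G(16) = mex{0,4,3,2,4} = 1
G(17) = mex{1,0,4,3,0} = 2
G(18) = mex{2,1,0,4,1} = 3
G(19) = mex{3,2,1,0,2} = 4
G_A(19) = 4.
Pile B, S = {2, 4, 7, 9}:
n :  0  1  2  3  4  5  6  7  8  9 10 11 12 13 14 15 16 17
G :  0  0  1  1  2  2  0  3  1  4  2  0  0  1  1  2  2  0
G_B(17) = 0.
Combined Grundy value = 4 ⊕ 0 = 4.
A winning move leaves total XOR = 0, i.e. changes one component's Grundy value g to g ⊕ X where X is the current total.
Pile A: need g' = 4⊕4 = 0. Options: 19−1→G=3, 19−2→G=2, 19−3→G=1, 19−4→G=0, 19−7→G=2. Hits: 1.
Pile B: need g' = 0⊕4 = 4. Options: 17−2→G=2, 17−4→G=1, 17−7→G=2, 17−9→G=1. Hits: 0.

1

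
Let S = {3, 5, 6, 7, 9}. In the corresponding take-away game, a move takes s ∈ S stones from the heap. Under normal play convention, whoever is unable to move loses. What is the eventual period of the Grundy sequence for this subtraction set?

G(0) = 0
G(1) = mex{} = 0
G(2) = mex{} = 0
G(3) = mex{0} = 1
G(4) = mex{0} = 1
G(5) = mex{0,0} = 1
G(6) = mex{1,0,0} = 2
G(7) = mex{1,0,0,0} = 2
G(8) = mex{1,1,0,0} = 2
G(9) = mex{2,1,1,0,0} = 3
G(10) = mex{2,1,1,1,0} = 3
G(11) = mex{2,2,1,1,0} = 3
G(12) = mex{3,2,2,1,1} = 0
G(13) = mex{3,2,2,2,1} = 0
G(14) = mex{3,3,2,2,1} = 0
G(15) = mex{0,3,3,2,2} = 1
G(16) = mex{0,3,3,3,2} = 1
G(17) = mex{0,0,3,3,2} = 1
G(18) = mex{1,0,0,3,3} = 2
G(19) = mex{1,0,0,0,3} = 2
G(20) = mex{1,1,0,0,3} = 2
G(21) = mex{2,1,1,0,0} = 3
G(22) = mex{2,1,1,1,0} = 3
G(23) = mex{2,2,1,1,0} = 3
G(24) = mex{3,2,2,1,1} = 0
G(25) = mex{3,2,2,2,1} = 0
G(n+12) = G(n) holds for n = 0,…,8 (a full window of length max(S) = 9), so the sequence is purely periodic with period 12.

12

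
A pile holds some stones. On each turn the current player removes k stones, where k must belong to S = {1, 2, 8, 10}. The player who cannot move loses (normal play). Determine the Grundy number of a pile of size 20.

2

G(0) = 0
G(1) = mex{0} = 1
G(2) = mex{1,0} = 2
G(3) = mex{2,1} = 0
G(4) = mex{0,2} = 1
G(5) = mex{1,0} = 2
G(6) = mex{2,1} = 0
G(7) = mex{0,2} = 1
G(8) = mex{1,0,0} = 2
G(9) = mex{2,1,1} = 0
G(10) = mex{0,2,2,0} = 1
G(11) = mex{1,0,0,1} = 2
G(12) = mex{2,1,1,2} = 0
G(13) = mex{0,2,2,0} = 1
G(14) = mex{1,0,0,1} = 2
G(15) = mex{2,1,1,2} = 0
G(16) = mex{0,2,2,0} = 1
G(17) = mex{1,0,0,1} = 2
G(18) = mex{2,1,1,2} = 0
G(19) = mex{0,2,2,0} = 1
G(20) = mex{1,0,0,1} = 2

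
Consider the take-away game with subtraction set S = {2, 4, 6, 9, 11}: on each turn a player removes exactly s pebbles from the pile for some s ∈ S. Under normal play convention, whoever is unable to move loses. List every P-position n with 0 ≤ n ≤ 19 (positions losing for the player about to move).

n :  0  1  2  3  4  5  6  7  8  9 10 11 12 13 14 15 16 17 18 19
G :  0  0  1  1  2  2  3  3  0  4  1  5  2  0  3  1  0  2  1  3
P-positions are exactly the n with G(n) = 0.

0, 1, 8, 13, 16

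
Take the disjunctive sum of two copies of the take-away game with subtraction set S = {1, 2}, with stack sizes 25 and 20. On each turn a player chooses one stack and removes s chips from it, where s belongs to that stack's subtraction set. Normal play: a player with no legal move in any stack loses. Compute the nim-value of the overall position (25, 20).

3

All stacks use S = {1, 2}:
n :  0  1  2  3  4  5  6  7  8  9 10 11 12 13 14 15 16 17 18 19 20 21 22 23 24 25
G :  0  1  2  0  1  2  0  1  2  0  1  2  0  1  2  0  1  2  0  1  2  0  1  2  0  1
Stack A: G(25) = 1.
Stack B: G(20) = 2.
Combined Grundy value = 1 ⊕ 2 = 3.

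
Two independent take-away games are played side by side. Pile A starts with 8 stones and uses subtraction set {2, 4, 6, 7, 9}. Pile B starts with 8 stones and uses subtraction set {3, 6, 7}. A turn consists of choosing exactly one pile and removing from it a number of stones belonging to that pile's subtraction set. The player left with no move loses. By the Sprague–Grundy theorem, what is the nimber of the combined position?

6

Pile A, S = {2, 4, 6, 7, 9}:
G(0) = 0
G(1) = mex{} = 0
G(2) = mex{0} = 1
G(3) = mex{0} = 1
G(4) = mex{1,0} = 2
G(5) = mex{1,0} = 2
G(6) = mex{2,1,0} = 3
G(7) = mex{2,1,0,0} = 3
G(8) = mex{3,2,1,0} = 4
G_A(8) = 4.
Pile B, S = {3, 6, 7}:
G(0) = 0
G(1) = mex{} = 0
G(2) = mex{} = 0
G(3) = mex{0} = 1
G(4) = mex{0} = 1
G(5) = mex{0} = 1
G(6) = mex{1,0} = 2
G(7) = mex{1,0,0} = 2
G(8) = mex{1,0,0} = 2
G_B(8) = 2.
Combined Grundy value = 4 ⊕ 2 = 6.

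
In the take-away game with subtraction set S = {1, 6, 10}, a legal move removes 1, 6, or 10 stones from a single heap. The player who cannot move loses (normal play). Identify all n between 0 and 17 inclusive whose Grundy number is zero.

n :  0  1  2  3  4  5  6  7  8  9 10 11 12 13 14 15 16 17
G :  0  1  0  1  0  1  2  0  1  0  1  0  1  2  3  2  0  1
P-positions are exactly the n with G(n) = 0.

0, 2, 4, 7, 9, 11, 16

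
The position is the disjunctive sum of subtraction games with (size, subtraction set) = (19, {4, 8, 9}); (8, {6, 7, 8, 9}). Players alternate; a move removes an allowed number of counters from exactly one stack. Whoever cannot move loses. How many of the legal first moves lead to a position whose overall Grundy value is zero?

0

Stack A, S = {4, 8, 9}:
n :  0  1  2  3  4  5  6  7  8  9 10 11 12 13 14 15 16 17 18 19
G :  0  0  0  0  1  1  1  1  2  2  2  2  3  0  0  0  0  1  1  1
G_A(19) = 1.
Stack B, S = {6, 7, 8, 9}:
G(0) = 0
G(1) = mex{} = 0
G(2) = mex{} = 0
G(3) = mex{} = 0
G(4) = mex{} = 0
G(5) = mex{} = 0
G(6) = mex{0} = 1
G(7) = mex{0,0} = 1
G(8) = mex{0,0,0} = 1
G_B(8) = 1.
Combined Grundy value = 1 ⊕ 1 = 0.
A winning move leaves total XOR = 0, i.e. changes one component's Grundy value g to g ⊕ X where X is the current total.
Stack A: target g' = 1⊕0 = 1, but every legal move changes the Grundy value (mex property), so 0 moves.
Stack B: target g' = 1⊕0 = 1, but every legal move changes the Grundy value (mex property), so 0 moves.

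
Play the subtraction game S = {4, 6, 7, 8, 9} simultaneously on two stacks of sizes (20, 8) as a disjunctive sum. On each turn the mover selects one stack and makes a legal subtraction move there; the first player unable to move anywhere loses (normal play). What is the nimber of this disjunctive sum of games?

3

All stacks use S = {4, 6, 7, 8, 9}:
n :  0  1  2  3  4  5  6  7  8  9 10 11 12 13 14 15 16 17 18 19 20
G :  0  0  0  0  1  1  1  1  2  2  2  2  3  0  0  0  0  1  1  1  1
Stack A: G(20) = 1.
Stack B: G(8) = 2.
Combined Grundy value = 1 ⊕ 2 = 3.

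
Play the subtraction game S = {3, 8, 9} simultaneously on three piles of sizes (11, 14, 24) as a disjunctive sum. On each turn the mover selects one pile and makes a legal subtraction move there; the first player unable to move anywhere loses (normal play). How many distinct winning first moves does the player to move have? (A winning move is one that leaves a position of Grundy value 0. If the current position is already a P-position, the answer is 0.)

5

All piles use S = {3, 8, 9}:
n :  0  1  2  3  4  5  6  7  8  9 10 11 12 13 14 15 16 17 18 19 20 21 22 23 24
G :  0  0  0  1  1  1  0  0  2  1  1  3  0  0  2  1  1  0  0  0  1  1  1  0  0
Pile A: G(11) = 3.
Pile B: G(14) = 2.
Pile C: G(24) = 0.
Combined Grundy value = 3 ⊕ 2 ⊕ 0 = 1.
A winning move leaves total XOR = 0, i.e. changes one component's Grundy value g to g ⊕ X where X is the current total.
Pile A: need g' = 3⊕1 = 2. Options: 11−3→G=2, 11−8→G=1, 11−9→G=0. Hits: 1.
Pile B: need g' = 2⊕1 = 3. Options: 14−3→G=3, 14−8→G=0, 14−9→G=1. Hits: 1.
Pile C: need g' = 0⊕1 = 1. Options: 24−3→G=1, 24−8→G=1, 24−9→G=1. Hits: 3.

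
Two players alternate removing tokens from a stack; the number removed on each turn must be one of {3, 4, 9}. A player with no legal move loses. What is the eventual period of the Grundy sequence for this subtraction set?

n :  0  1  2  3  4  5  6  7  8  9 10 11 12 13 14 15 16 17 18 19 20 21 22 23 24 25 26 27
G :  0  0  0  1  1  1  2  0  0  3  1  1  2  0  0  0  1  1  1  2  0  0  3  1  1  2  0  0
G(n+13) = G(n) holds for n = 0,…,8 (a full window of length max(S) = 9), so the sequence is purely periodic with period 13.

13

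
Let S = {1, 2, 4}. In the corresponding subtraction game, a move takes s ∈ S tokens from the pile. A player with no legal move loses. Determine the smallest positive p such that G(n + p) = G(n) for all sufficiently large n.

G(0) = 0
G(1) = mex{0} = 1
G(2) = mex{1,0} = 2
G(3) = mex{2,1} = 0
G(4) = mex{0,2,0} = 1
G(5) = mex{1,0,1} = 2
G(6) = mex{2,1,2} = 0
G(7) = mex{0,2,0} = 1
G(8) = mex{1,0,1} = 2
G(9) = mex{2,1,2} = 0
G(10) = mex{0,2,0} = 1
G(11) = mex{1,0,1} = 2
G(12) = mex{2,1,2} = 0
G(13) = mex{0,2,0} = 1
G(14) = mex{1,0,1} = 2
G(n+3) = G(n) holds for n = 0,…,3 (a full window of length max(S) = 4), so the sequence is purely periodic with period 3.

3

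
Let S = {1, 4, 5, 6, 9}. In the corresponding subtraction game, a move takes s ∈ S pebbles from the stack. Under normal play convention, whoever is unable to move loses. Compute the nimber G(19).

n :  0  1  2  3  4  5  6  7  8  9 10 11 12 13 14 15 16 17 18 19
G :  0  1  0  1  2  3  2  3  4  5  0  1  0  1  2  3  2  3  4  5

5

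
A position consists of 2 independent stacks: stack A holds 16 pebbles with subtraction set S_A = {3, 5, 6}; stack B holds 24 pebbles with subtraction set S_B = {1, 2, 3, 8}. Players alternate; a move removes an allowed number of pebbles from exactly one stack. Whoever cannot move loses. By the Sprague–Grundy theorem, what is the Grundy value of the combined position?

0

Stack A, S = {3, 5, 6}:
n :  0  1  2  3  4  5  6  7  8  9 10 11 12 13 14 15 16
G :  0  0  0  1  1  1  2  2  2  0  0  0  1  1  1  2  2
G_A(16) = 2.
Stack B, S = {1, 2, 3, 8}:
G(0) = 0
G(1) = mex{0} = 1
G(2) = mex{1,0} = 2
G(3) = mex{2,1,0} = 3
G(4) = mex{3,2,1} = 0
G(5) = mex{0,3,2} = 1
G(6) = mex{1,0,3} = 2
G(7) = mex{2,1,0} = 3
G(8) = mex{3,2,1,0} = 4
G(9) = mex{4,3,2,1} = 0
G(10) = mex{0,4,3,2} = 1
G(11) = mex{1,0,4,3} = 2
G(12) = mex{2,1,0,0} = 3
G(13) = mex{3,2,1,1} = 0
G(14) = mex{0,3,2,2} = 1
G(15) = mex{1,0,3,3} = 2
G(16) = mex{2,1,0,4} = 3
G(17) = mex{3,2,1,0} = 4
G(18) = mex{4,3,2,1} = 0
G(19) = mex{0,4,3,2} = 1
G(20) = mex{1,0,4,3} = 2
G(21) = mex{2,1,0,0} = 3
G(22) = mex{3,2,1,1} = 0
G(23) = mex{0,3,2,2} = 1
G(24) = mex{1,0,3,3} = 2
G_B(24) = 2.
Combined Grundy value = 2 ⊕ 2 = 0.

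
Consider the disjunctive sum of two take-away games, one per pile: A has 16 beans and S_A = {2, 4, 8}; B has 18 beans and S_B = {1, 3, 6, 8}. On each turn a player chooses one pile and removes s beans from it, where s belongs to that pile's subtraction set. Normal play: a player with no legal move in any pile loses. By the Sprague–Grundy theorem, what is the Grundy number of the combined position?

Pile A, S = {2, 4, 8}:
n :  0  1  2  3  4  5  6  7  8  9 10 11 12 13 14 15 16
G :  0  0  1  1  2  2  0  0  1  1  2  2  0  0  1  1  2
G_A(16) = 2.
Pile B, S = {1, 3, 6, 8}:
n :  0  1  2  3  4  5  6  7  8  9 10 11 12 13 14 15 16 17 18
G :  0  1  0  1  0  1  2  3  2  0  1  0  1  0  1  2  3  2  0
G_B(18) = 0.
Combined Grundy value = 2 ⊕ 0 = 2.

2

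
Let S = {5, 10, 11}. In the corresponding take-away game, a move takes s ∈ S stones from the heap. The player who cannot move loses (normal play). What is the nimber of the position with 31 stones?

3

G(0) = 0
G(1) = mex{} = 0
G(2) = mex{} = 0
G(3) = mex{} = 0
G(4) = mex{} = 0
G(5) = mex{0} = 1
G(6) = mex{0} = 1
G(7) = mex{0} = 1
G(8) = mex{0} = 1
G(9) = mex{0} = 1
G(10) = mex{1,0} = 2
G(11) = mex{1,0,0} = 2
G(12) = mex{1,0,0} = 2
G(13) = mex{1,0,0} = 2
G(14) = mex{1,0,0} = 2
G(15) = mex{2,1,0} = 3
G(16) = mex{2,1,1} = 0
G(17) = mex{2,1,1} = 0
G(18) = mex{2,1,1} = 0
G(19) = mex{2,1,1} = 0
G(20) = mex{3,2,1} = 0
G(21) = mex{0,2,2} = 1
G(22) = mex{0,2,2} = 1
G(23) = mex{0,2,2} = 1
G(24) = mex{0,2,2} = 1
G(25) = mex{0,3,2} = 1
G(26) = mex{1,0,3} = 2
G(27) = mex{1,0,0} = 2
G(28) = mex{1,0,0} = 2
G(29) = mex{1,0,0} = 2
G(30) = mex{1,0,0} = 2
G(31) = mex{2,1,0} = 3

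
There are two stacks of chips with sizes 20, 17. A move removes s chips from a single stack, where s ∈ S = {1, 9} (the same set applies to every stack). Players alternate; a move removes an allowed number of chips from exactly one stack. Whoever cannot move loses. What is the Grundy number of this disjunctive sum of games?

1

All stacks use S = {1, 9}:
G(0) = 0
G(1) = mex{0} = 1
G(2) = mex{1} = 0
G(3) = mex{0} = 1
G(4) = mex{1} = 0
G(5) = mex{0} = 1
G(6) = mex{1} = 0
G(7) = mex{0} = 1
G(8) = mex{1} = 0
G(9) = mex{0,0} = 1
G(10) = mex{1,1} = 0
G(11) = mex{0,0} = 1
G(12) = mex{1,1} = 0
G(13) = mex{0,0} = 1
G(14) = mex{1,1} = 0
G(15) = mex{0,0} = 1
G(16) = mex{1,1} = 0
G(17) = mex{0,0} = 1
G(18) = mex{1,1} = 0
G(19) = mex{0,0} = 1
G(20) = mex{1,1} = 0
Stack A: G(20) = 0.
Stack B: G(17) = 1.
Combined Grundy value = 0 ⊕ 1 = 1.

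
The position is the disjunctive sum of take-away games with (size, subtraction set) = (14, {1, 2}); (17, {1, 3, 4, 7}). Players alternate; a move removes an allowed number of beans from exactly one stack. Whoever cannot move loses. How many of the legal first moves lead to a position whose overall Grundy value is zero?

2

Stack A, S = {1, 2}:
n :  0  1  2  3  4  5  6  7  8  9 10 11 12 13 14
G :  0  1  2  0  1  2  0  1  2  0  1  2  0  1  2
G_A(14) = 2.
Stack B, S = {1, 3, 4, 7}:
G(0) = 0
G(1) = mex{0} = 1
G(2) = mex{1} = 0
G(3) = mex{0,0} = 1
G(4) = mex{1,1,0} = 2
G(5) = mex{2,0,1} = 3
G(6) = mex{3,1,0} = 2
G(7) = mex{2,2,1,0} = 3
G(8) = mex{3,3,2,1} = 0
G(9) = mex{0,2,3,0} = 1
G(10) = mex{1,3,2,1} = 0
G(11) = mex{0,0,3,2} = 1
G(12) = mex{1,1,0,3} = 2
G(13) = mex{2,0,1,2} = 3
G(14) = mex{3,1,0,3} = 2
G(15) = mex{2,2,1,0} = 3
G(16) = mex{3,3,2,1} = 0
G(17) = mex{0,2,3,0} = 1
G_B(17) = 1.
Combined Grundy value = 2 ⊕ 1 = 3.
A winning move leaves total XOR = 0, i.e. changes one component's Grundy value g to g ⊕ X where X is the current total.
Stack A: need g' = 2⊕3 = 1. Options: 14−1→G=1, 14−2→G=0. Hits: 1.
Stack B: need g' = 1⊕3 = 2. Options: 17−1→G=0, 17−3→G=2, 17−4→G=3, 17−7→G=0. Hits: 1.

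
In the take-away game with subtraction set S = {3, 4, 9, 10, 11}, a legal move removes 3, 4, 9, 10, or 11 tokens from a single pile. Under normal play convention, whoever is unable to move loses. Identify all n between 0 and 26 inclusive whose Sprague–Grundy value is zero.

0, 1, 2, 7, 8, 14, 15, 20, 21, 22

n :  0  1  2  3  4  5  6  7  8  9 10 11 12 13 14 15 16 17 18 19 20 21 22 23 24 25 26
G :  0  0  0  1  1  1  2  0  0  3  1  1  2  2  0  0  3  1  1  2  0  0  0  1  1  1  2
P-positions are exactly the n with G(n) = 0.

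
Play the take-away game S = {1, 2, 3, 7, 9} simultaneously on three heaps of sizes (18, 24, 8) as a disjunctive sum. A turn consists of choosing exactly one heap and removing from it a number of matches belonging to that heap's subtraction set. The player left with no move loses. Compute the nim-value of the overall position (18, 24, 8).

All heaps use S = {1, 2, 3, 7, 9}:
G(0) = 0
G(1) = mex{0} = 1
G(2) = mex{1,0} = 2
G(3) = mex{2,1,0} = 3
G(4) = mex{3,2,1} = 0
G(5) = mex{0,3,2} = 1
G(6) = mex{1,0,3} = 2
G(7) = mex{2,1,0,0} = 3
G(8) = mex{3,2,1,1} = 0
G(9) = mex{0,3,2,2,0} = 1
G(10) = mex{1,0,3,3,1} = 2
G(11) = mex{2,1,0,0,2} = 3
G(12) = mex{3,2,1,1,3} = 0
G(13) = mex{0,3,2,2,0} = 1
G(14) = mex{1,0,3,3,1} = 2
G(15) = mex{2,1,0,0,2} = 3
G(16) = mex{3,2,1,1,3} = 0
G(17) = mex{0,3,2,2,0} = 1
G(18) = mex{1,0,3,3,1} = 2
G(19) = mex{2,1,0,0,2} = 3
G(20) = mex{3,2,1,1,3} = 0
G(21) = mex{0,3,2,2,0} = 1
G(22) = mex{1,0,3,3,1} = 2
G(23) = mex{2,1,0,0,2} = 3
G(24) = mex{3,2,1,1,3} = 0
Heap A: G(18) = 2.
Heap B: G(24) = 0.
Heap C: G(8) = 0.
Combined Grundy value = 2 ⊕ 0 ⊕ 0 = 2.

2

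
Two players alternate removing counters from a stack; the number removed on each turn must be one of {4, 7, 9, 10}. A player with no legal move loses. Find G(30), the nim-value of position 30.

n :  0  1  2  3  4  5  6  7  8  9 10 11 12 13 14 15 16 17 18 19 20 21 22 23 24 25 26 27 28 29 30
G :  0  0  0  0  1  1  1  1  2  2  2  2  3  3  0  0  0  0  1  1  1  1  2  2  2  2  3  3  0  0  0

0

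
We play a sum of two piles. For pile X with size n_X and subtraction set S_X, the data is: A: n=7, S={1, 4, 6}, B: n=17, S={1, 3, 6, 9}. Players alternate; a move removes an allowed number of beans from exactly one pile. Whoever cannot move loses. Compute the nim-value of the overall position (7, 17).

1

Pile A, S = {1, 4, 6}:
G(0) = 0
G(1) = mex{0} = 1
G(2) = mex{1} = 0
G(3) = mex{0} = 1
G(4) = mex{1,0} = 2
G(5) = mex{2,1} = 0
G(6) = mex{0,0,0} = 1
G(7) = mex{1,1,1} = 0
G_A(7) = 0.
Pile B, S = {1, 3, 6, 9}:
n :  0  1  2  3  4  5  6  7  8  9 10 11 12 13 14 15 16 17
G :  0  1  0  1  0  1  2  3  2  3  2  3  0  1  0  1  0  1
G_B(17) = 1.
Combined Grundy value = 0 ⊕ 1 = 1.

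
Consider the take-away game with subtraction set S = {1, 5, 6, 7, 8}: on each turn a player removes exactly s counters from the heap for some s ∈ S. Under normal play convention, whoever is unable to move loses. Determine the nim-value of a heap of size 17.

G(0) = 0
G(1) = mex{0} = 1
G(2) = mex{1} = 0
G(3) = mex{0} = 1
G(4) = mex{1} = 0
G(5) = mex{0,0} = 1
G(6) = mex{1,1,0} = 2
G(7) = mex{2,0,1,0} = 3
G(8) = mex{3,1,0,1,0} = 2
G(9) = mex{2,0,1,0,1} = 3
G(10) = mex{3,1,0,1,0} = 2
G(11) = mex{2,2,1,0,1} = 3
G(12) = mex{3,3,2,1,0} = 4
G(13) = mex{4,2,3,2,1} = 0
G(14) = mex{0,3,2,3,2} = 1
G(15) = mex{1,2,3,2,3} = 0
G(16) = mex{0,3,2,3,2} = 1
G(17) = mex{1,4,3,2,3} = 0

0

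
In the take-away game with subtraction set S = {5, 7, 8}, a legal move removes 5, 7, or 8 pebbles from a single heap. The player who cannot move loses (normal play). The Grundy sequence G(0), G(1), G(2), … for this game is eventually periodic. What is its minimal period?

n :  0  1  2  3  4  5  6  7  8  9 10 11 12 13 14 15 16 17 18 19 20 21 22 23 24 25 26 27
G :  0  0  0  0  0  1  1  1  1  1  2  2  2  0  0  0  0  0  1  1  1  1  1  2  2  2  0  0
G(n+13) = G(n) holds for n = 0,…,7 (a full window of length max(S) = 8), so the sequence is purely periodic with period 13.

13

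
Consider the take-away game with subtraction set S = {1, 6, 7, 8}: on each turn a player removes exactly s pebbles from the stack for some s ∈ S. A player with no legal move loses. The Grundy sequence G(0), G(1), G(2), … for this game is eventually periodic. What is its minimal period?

13

G(0) = 0
G(1) = mex{0} = 1
G(2) = mex{1} = 0
G(3) = mex{0} = 1
G(4) = mex{1} = 0
G(5) = mex{0} = 1
G(6) = mex{1,0} = 2
G(7) = mex{2,1,0} = 3
G(8) = mex{3,0,1,0} = 2
G(9) = mex{2,1,0,1} = 3
G(10) = mex{3,0,1,0} = 2
G(11) = mex{2,1,0,1} = 3
G(12) = mex{3,2,1,0} = 4
G(13) = mex{4,3,2,1} = 0
G(14) = mex{0,2,3,2} = 1
G(15) = mex{1,3,2,3} = 0
G(16) = mex{0,2,3,2} = 1
G(17) = mex{1,3,2,3} = 0
G(18) = mex{0,4,3,2} = 1
G(19) = mex{1,0,4,3} = 2
G(20) = mex{2,1,0,4} = 3
G(21) = mex{3,0,1,0} = 2
G(22) = mex{2,1,0,1} = 3
G(23) = mex{3,0,1,0} = 2
G(24) = mex{2,1,0,1} = 3
G(25) = mex{3,2,1,0} = 4
G(26) = mex{4,3,2,1} = 0
G(27) = mex{0,2,3,2} = 1
G(n+13) = G(n) holds for n = 0,…,7 (a full window of length max(S) = 8), so the sequence is purely periodic with period 13.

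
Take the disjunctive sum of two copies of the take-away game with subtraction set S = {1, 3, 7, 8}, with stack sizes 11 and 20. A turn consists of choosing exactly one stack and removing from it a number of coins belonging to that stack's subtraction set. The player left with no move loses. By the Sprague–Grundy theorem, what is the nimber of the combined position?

2

All stacks use S = {1, 3, 7, 8}:
G(0) = 0
G(1) = mex{0} = 1
G(2) = mex{1} = 0
G(3) = mex{0,0} = 1
G(4) = mex{1,1} = 0
G(5) = mex{0,0} = 1
G(6) = mex{1,1} = 0
G(7) = mex{0,0,0} = 1
G(8) = mex{1,1,1,0} = 2
G(9) = mex{2,0,0,1} = 3
G(10) = mex{3,1,1,0} = 2
G(11) = mex{2,2,0,1} = 3
G(12) = mex{3,3,1,0} = 2
G(13) = mex{2,2,0,1} = 3
G(14) = mex{3,3,1,0} = 2
G(15) = mex{2,2,2,1} = 0
G(16) = mex{0,3,3,2} = 1
G(17) = mex{1,2,2,3} = 0
G(18) = mex{0,0,3,2} = 1
G(19) = mex{1,1,2,3} = 0
G(20) = mex{0,0,3,2} = 1
Stack A: G(11) = 3.
Stack B: G(20) = 1.
Combined Grundy value = 3 ⊕ 1 = 2.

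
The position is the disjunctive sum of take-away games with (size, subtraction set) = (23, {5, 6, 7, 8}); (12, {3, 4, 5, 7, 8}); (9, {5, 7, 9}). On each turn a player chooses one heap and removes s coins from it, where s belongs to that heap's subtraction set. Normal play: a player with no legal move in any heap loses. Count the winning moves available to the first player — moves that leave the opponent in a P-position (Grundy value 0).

2

Heap A, S = {5, 6, 7, 8}:
n :  0  1  2  3  4  5  6  7  8  9 10 11 12 13 14 15 16 17 18 19 20 21 22 23
G :  0  0  0  0  0  1  1  1  1  1  2  2  2  0  0  0  0  0  1  1  1  1  1  2
G_A(23) = 2.
Heap B, S = {3, 4, 5, 7, 8}:
G(0) = 0
G(1) = mex{} = 0
G(2) = mex{} = 0
G(3) = mex{0} = 1
G(4) = mex{0,0} = 1
G(5) = mex{0,0,0} = 1
G(6) = mex{1,0,0} = 2
G(7) = mex{1,1,0,0} = 2
G(8) = mex{1,1,1,0,0} = 2
G(9) = mex{2,1,1,0,0} = 3
G(10) = mex{2,2,1,1,0} = 3
G(11) = mex{2,2,2,1,1} = 0
G(12) = mex{3,2,2,1,1} = 0
G_B(12) = 0.
Heap C, S = {5, 7, 9}:
G(0) = 0
G(1) = mex{} = 0
G(2) = mex{} = 0
G(3) = mex{} = 0
G(4) = mex{} = 0
G(5) = mex{0} = 1
G(6) = mex{0} = 1
G(7) = mex{0,0} = 1
G(8) = mex{0,0} = 1
G(9) = mex{0,0,0} = 1
G_C(9) = 1.
Combined Grundy value = 2 ⊕ 0 ⊕ 1 = 3.
A winning move leaves total XOR = 0, i.e. changes one component's Grundy value g to g ⊕ X where X is the current total.
Heap A: need g' = 2⊕3 = 1. Options: 23−5→G=1, 23−6→G=0, 23−7→G=0, 23−8→G=0. Hits: 1.
Heap B: need g' = 0⊕3 = 3. Options: 12−3→G=3, 12−4→G=2, 12−5→G=2, 12−7→G=1, 12−8→G=1. Hits: 1.
Heap C: need g' = 1⊕3 = 2. Options: 9−5→G=0, 9−7→G=0, 9−9→G=0. Hits: 0.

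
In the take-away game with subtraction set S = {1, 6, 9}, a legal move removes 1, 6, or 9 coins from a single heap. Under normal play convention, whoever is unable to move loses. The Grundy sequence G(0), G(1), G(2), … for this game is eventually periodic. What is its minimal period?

5

G(0) = 0
G(1) = mex{0} = 1
G(2) = mex{1} = 0
G(3) = mex{0} = 1
G(4) = mex{1} = 0
G(5) = mex{0} = 1
G(6) = mex{1,0} = 2
G(7) = mex{2,1} = 0
G(8) = mex{0,0} = 1
G(9) = mex{1,1,0} = 2
G(10) = mex{2,0,1} = 3
G(11) = mex{3,1,0} = 2
G(12) = mex{2,2,1} = 0
G(13) = mex{0,0,0} = 1
G(14) = mex{1,1,1} = 0
G(15) = mex{0,2,2} = 1
G(16) = mex{1,3,0} = 2
G(17) = mex{2,2,1} = 0
G(18) = mex{0,0,2} = 1
G(19) = mex{1,1,3} = 0
G(20) = mex{0,0,2} = 1
G(21) = mex{1,1,0} = 2
G(22) = mex{2,2,1} = 0
G(23) = mex{0,0,0} = 1
G(24) = mex{1,1,1} = 0
G(25) = mex{0,0,2} = 1
G(26) = mex{1,1,0} = 2
From n = 11 onward G(n+5) = G(n); since this holds over max(S) = 9 consecutive positions the period is 5 (pre-period 11).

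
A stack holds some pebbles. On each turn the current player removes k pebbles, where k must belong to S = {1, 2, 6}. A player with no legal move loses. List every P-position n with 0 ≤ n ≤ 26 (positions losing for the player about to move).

n :  0  1  2  3  4  5  6  7  8  9 10 11 12 13 14 15 16 17 18 19 20 21 22 23 24 25 26
G :  0  1  2  0  1  2  3  0  1  2  0  1  2  3  0  1  2  0  1  2  3  0  1  2  0  1  2
P-positions are exactly the n with G(n) = 0.

0, 3, 7, 10, 14, 17, 21, 24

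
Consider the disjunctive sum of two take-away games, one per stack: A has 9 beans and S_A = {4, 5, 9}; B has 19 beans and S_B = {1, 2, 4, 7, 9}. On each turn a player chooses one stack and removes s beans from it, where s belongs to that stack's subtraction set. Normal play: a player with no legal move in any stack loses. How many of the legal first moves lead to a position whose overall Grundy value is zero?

Stack A, S = {4, 5, 9}:
n : 0 1 2 3 4 5 6 7 8 9
G : 0 0 0 0 1 1 1 1 2 2
G_A(9) = 2.
Stack B, S = {1, 2, 4, 7, 9}:
n :  0  1  2  3  4  5  6  7  8  9 10 11 12 13 14 15 16 17 18 19
G :  0  1  2  0  1  2  0  1  2  3  4  0  1  2  0  1  2  0  1  2
G_B(19) = 2.
Combined Grundy value = 2 ⊕ 2 = 0.
A winning move leaves total XOR = 0, i.e. changes one component's Grundy value g to g ⊕ X where X is the current total.
Stack A: target g' = 2⊕0 = 2, but every legal move changes the Grundy value (mex property), so 0 moves.
Stack B: target g' = 2⊕0 = 2, but every legal move changes the Grundy value (mex property), so 0 moves.

0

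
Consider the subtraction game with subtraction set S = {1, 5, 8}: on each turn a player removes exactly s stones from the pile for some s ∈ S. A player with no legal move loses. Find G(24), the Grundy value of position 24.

G(0) = 0
G(1) = mex{0} = 1
G(2) = mex{1} = 0
G(3) = mex{0} = 1
G(4) = mex{1} = 0
G(5) = mex{0,0} = 1
G(6) = mex{1,1} = 0
G(7) = mex{0,0} = 1
G(8) = mex{1,1,0} = 2
G(9) = mex{2,0,1} = 3
G(10) = mex{3,1,0} = 2
G(11) = mex{2,0,1} = 3
G(12) = mex{3,1,0} = 2
G(13) = mex{2,2,1} = 0
G(14) = mex{0,3,0} = 1
G(15) = mex{1,2,1} = 0
G(16) = mex{0,3,2} = 1
G(17) = mex{1,2,3} = 0
G(18) = mex{0,0,2} = 1
G(19) = mex{1,1,3} = 0
G(20) = mex{0,0,2} = 1
G(21) = mex{1,1,0} = 2
G(22) = mex{2,0,1} = 3
G(23) = mex{3,1,0} = 2
G(24) = mex{2,0,1} = 3

3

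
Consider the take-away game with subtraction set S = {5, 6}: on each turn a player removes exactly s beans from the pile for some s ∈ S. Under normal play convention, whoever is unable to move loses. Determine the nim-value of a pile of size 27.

G(0) = 0
G(1) = mex{} = 0
G(2) = mex{} = 0
G(3) = mex{} = 0
G(4) = mex{} = 0
G(5) = mex{0} = 1
G(6) = mex{0,0} = 1
G(7) = mex{0,0} = 1
G(8) = mex{0,0} = 1
G(9) = mex{0,0} = 1
G(10) = mex{1,0} = 2
G(11) = mex{1,1} = 0
G(12) = mex{1,1} = 0
G(13) = mex{1,1} = 0
G(14) = mex{1,1} = 0
G(15) = mex{2,1} = 0
G(16) = mex{0,2} = 1
G(17) = mex{0,0} = 1
G(18) = mex{0,0} = 1
G(19) = mex{0,0} = 1
G(20) = mex{0,0} = 1
G(21) = mex{1,0} = 2
G(22) = mex{1,1} = 0
G(23) = mex{1,1} = 0
G(24) = mex{1,1} = 0
G(25) = mex{1,1} = 0
G(26) = mex{2,1} = 0
G(27) = mex{0,2} = 1

1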